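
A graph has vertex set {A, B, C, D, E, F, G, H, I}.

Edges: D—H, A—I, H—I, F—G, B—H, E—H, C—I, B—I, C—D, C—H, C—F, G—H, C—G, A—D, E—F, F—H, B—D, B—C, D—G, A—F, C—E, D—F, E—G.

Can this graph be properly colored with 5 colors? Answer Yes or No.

The chromatic number is 5. C, D, F, G, H are pairwise adjacent (a clique of size 5), so at least 5 colors are needed.
One proper 5-coloring: A=1, B=4, C=1, D=3, E=3, F=4, G=5, H=2, I=3.
That is already a proper 5-coloring.

Yes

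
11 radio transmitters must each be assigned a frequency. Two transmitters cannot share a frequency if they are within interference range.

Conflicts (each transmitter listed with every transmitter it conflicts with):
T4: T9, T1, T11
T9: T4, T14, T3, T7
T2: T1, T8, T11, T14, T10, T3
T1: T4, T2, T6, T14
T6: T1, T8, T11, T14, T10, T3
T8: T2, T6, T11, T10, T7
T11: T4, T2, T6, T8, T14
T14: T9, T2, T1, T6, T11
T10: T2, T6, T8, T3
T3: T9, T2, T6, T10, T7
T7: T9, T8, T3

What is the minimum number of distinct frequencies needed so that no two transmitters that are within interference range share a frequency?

T2, T10, T3 all conflict with each other, so at least 3 frequencies are needed.
3 frequencies suffice: frequency 1 → {T9, T2, T6}; frequency 2 → {T4, T8, T14, T3}; frequency 3 → {T1, T11, T10, T7}. No two conflicting transmitters share a frequency.

3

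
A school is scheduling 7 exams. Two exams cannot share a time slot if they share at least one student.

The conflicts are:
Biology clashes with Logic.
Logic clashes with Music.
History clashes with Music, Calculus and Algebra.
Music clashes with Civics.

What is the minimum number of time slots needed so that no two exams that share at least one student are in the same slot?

History and Algebra conflict, so at least 2 time slots are needed.
2 time slots suffice: time slot 1 → {Biology, Music, Calculus, Algebra}; time slot 2 → {Logic, History, Civics}. Every pair that conflicts lands in different time slots.

2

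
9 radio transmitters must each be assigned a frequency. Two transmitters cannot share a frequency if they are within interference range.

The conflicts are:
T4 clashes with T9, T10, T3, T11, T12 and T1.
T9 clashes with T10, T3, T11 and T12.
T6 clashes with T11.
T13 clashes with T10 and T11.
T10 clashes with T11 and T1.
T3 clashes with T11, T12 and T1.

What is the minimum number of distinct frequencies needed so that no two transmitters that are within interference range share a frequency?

T4, T9, T3, T11 all conflict with each other, so at least 4 frequencies are needed.
4 frequencies suffice: frequency 1 → {T11, T12, T1}; frequency 2 → {T4, T6, T13}; frequency 3 → {T9}; frequency 4 → {T10, T3}. No two conflicting transmitters share a frequency.

4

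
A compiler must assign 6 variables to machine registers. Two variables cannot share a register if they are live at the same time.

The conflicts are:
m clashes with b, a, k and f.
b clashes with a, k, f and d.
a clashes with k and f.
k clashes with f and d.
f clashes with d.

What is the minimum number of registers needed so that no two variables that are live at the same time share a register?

5

m, b, a, k, f all conflict with each other, so at least 5 registers are needed.
5 registers suffice: register 1 → {f}; register 2 → {k}; register 3 → {b}; register 4 → {m, d}; register 5 → {a}. No two conflicting variables share a register.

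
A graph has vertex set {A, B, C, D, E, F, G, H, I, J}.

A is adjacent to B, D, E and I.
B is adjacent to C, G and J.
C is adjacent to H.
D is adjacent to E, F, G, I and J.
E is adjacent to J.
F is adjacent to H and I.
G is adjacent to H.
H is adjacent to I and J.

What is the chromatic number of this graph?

3

D, F, I form a triangle, so at least 3 colors are needed.
3 colors suffice: A=3, B=1, C=2, D=1, E=2, F=3, G=2, H=1, I=2, J=3. Every edge joins two different colors.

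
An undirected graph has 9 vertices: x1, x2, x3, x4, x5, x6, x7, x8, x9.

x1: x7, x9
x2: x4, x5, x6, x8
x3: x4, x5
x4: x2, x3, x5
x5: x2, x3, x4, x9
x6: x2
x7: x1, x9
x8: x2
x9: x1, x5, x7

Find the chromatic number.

x2, x4, x5 are mutually adjacent, so at least 3 colors are needed.
A valid assignment using 3 colors: x1=B, x2=R, x3=R, x4=G, x5=B, x6=B, x7=G, x8=B, x9=R. No two adjacent vertices share a color.

3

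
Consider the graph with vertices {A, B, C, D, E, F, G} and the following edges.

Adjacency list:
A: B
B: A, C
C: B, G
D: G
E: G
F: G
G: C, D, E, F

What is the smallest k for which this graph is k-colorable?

B and C are adjacent, so at least 2 colors are needed.
2 colors suffice: A=2, B=1, C=2, D=2, E=2, F=2, G=1. Every edge joins two different colors.

2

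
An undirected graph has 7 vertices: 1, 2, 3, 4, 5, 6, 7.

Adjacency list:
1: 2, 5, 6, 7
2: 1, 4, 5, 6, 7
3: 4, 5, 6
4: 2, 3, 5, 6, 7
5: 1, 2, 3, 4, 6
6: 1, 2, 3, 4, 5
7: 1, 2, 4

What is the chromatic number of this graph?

4

3, 4, 5, 6 are mutually adjacent (a clique of size 4), so at least 4 colors are needed.
One proper 4-coloring: 1=yellow, 2=green, 3=green, 4=yellow, 5=red, 6=blue, 7=red. Each edge has distinct colors on its endpoints.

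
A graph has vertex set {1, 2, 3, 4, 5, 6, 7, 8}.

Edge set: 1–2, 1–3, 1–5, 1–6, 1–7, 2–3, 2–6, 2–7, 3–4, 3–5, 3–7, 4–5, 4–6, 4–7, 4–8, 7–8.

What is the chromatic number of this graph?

4

1, 2, 3, 7 are pairwise adjacent (a clique of size 4), so at least 4 colors are needed.
4 colors suffice: color a → {5, 6, 7}; color b → {1, 4}; color c → {3, 8}; color d → {2}. Every edge joins two different colors.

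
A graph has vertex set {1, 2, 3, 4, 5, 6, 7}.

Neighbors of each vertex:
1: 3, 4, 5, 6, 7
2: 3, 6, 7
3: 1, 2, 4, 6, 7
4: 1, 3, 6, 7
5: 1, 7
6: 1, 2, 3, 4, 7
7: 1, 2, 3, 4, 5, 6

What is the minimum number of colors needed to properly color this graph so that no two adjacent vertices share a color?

5

1, 3, 4, 6, 7 form a clique, so at least 5 colors are needed.
One proper 5-coloring: 1=c, 2=c, 3=d, 4=e, 5=b, 6=b, 7=a. No two adjacent vertices share a color.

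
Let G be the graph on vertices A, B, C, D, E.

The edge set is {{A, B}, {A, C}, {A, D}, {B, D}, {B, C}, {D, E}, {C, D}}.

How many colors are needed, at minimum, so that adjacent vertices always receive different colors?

4

A, B, C, D are mutually adjacent (a clique of size 4), so at least 4 colors are needed.
A valid assignment using 4 colors: A=4, B=2, C=3, D=1, E=2. Every edge joins two different colors.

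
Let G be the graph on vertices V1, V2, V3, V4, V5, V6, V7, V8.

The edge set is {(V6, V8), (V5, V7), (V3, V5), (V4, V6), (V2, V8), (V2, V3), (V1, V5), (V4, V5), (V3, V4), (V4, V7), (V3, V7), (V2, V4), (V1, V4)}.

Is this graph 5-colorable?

The chromatic number is 4. V3, V4, V5, V7 form a clique, so at least 4 colors are needed.
4 colors suffice: color R → {V4, V8}; color B → {V2, V5, V6}; color G → {V1, V3}; color Y → {V7}.
Since 5 ≥ 4, a proper 5-coloring certainly exists.

Yes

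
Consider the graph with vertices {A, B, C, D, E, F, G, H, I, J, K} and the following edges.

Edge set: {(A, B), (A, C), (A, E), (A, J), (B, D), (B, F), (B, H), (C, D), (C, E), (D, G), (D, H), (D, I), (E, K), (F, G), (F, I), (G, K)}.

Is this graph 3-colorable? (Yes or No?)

The chromatic number is 3. B, D, H form a triangle, so at least 3 colors are needed.
A valid assignment using 3 colors: A=1, B=2, C=2, D=1, E=3, F=1, G=2, H=3, I=2, J=2, K=1.
That is already a proper 3-coloring.

Yes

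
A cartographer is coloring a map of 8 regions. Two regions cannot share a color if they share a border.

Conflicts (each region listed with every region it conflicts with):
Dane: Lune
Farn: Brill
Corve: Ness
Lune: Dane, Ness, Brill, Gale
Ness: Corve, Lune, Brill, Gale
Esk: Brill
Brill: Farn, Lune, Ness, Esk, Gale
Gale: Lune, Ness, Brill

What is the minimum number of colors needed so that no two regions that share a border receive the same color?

4

Lune, Ness, Brill, Gale pairwise conflict, so at least 4 colors are needed.
4 colors suffice: color 1 → {Dane, Corve, Brill}; color 2 → {Farn, Ness, Esk}; color 3 → {Lune}; color 4 → {Gale}. Every pair that conflicts lands in different colors.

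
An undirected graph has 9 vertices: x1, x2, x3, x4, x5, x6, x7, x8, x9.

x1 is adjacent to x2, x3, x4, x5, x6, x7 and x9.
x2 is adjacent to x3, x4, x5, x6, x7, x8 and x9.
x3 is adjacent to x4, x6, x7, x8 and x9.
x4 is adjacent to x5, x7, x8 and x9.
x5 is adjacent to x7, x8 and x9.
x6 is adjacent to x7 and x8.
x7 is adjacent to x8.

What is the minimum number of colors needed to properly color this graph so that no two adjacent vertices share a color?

5

x2, x3, x6, x7, x8 are pairwise adjacent (a clique of size 5), so at least 5 colors are needed.
5 colors suffice: color red → {x2}; color blue → {x7, x9}; color green → {x4, x6}; color yellow → {x3, x5}; color purple → {x1, x8}. No two adjacent vertices share a color.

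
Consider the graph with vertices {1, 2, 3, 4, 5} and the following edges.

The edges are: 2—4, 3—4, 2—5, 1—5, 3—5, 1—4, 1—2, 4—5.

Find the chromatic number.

1, 2, 4, 5 are mutually adjacent (a clique of size 4), so at least 4 colors are needed.
4 colors suffice: color a → {5}; color b → {4}; color c → {1, 3}; color d → {2}. Each edge has distinct colors on its endpoints.

4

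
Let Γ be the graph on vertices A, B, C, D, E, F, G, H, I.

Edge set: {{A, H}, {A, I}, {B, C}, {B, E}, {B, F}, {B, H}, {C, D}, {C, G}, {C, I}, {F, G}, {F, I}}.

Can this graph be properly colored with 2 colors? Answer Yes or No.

The cycle C-I-A-H-B-C has odd length 5, so it cannot be 2-colored; at least 3 colors are needed.
So 2 colors are not enough.

No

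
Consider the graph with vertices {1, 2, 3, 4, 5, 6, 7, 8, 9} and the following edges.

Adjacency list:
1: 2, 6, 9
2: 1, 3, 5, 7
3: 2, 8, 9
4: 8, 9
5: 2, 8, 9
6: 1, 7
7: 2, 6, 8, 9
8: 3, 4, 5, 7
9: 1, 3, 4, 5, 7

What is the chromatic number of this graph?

2

4 and 8 are adjacent, so at least 2 colors are needed.
2 colors suffice: 1=b, 2=a, 3=b, 4=b, 5=b, 6=a, 7=b, 8=a, 9=a. No two adjacent vertices share a color.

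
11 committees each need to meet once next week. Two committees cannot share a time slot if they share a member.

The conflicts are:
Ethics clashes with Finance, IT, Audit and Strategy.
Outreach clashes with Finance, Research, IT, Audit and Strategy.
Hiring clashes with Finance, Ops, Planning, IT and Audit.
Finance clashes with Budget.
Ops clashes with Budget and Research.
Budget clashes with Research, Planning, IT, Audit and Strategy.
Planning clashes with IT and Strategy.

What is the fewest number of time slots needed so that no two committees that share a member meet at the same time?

3

Hiring, Planning, IT pairwise conflict, so at least 3 time slots are needed.
Using 3 time slots: Ethics=1, Outreach=1, Hiring=1, Finance=2, Ops=3, Budget=1, Research=2, Planning=3, IT=2, Audit=2, Strategy=2. Each listed conflict is separated.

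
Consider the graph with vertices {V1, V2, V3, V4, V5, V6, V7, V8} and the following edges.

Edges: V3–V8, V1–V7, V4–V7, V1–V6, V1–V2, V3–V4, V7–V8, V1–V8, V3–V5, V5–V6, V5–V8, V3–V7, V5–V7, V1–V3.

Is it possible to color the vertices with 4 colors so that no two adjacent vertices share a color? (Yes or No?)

Yes

The chromatic number is 4. V1, V3, V7, V8 are pairwise adjacent (a clique of size 4), so at least 4 colors are needed.
4 colors suffice: color red → {V2, V3, V6}; color blue → {V1, V4, V5}; color green → {V7}; color yellow → {V8}.
That is already a proper 4-coloring.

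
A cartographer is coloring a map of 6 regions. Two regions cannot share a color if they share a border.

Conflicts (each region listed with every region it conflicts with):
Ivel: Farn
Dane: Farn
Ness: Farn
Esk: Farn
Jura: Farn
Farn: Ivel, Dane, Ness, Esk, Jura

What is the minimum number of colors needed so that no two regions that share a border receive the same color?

Jura and Farn conflict, so at least 2 colors are needed.
A valid assignment using 2 colors: Ivel=2, Dane=2, Ness=2, Esk=2, Jura=2, Farn=1. No two conflicting regions share a color.

2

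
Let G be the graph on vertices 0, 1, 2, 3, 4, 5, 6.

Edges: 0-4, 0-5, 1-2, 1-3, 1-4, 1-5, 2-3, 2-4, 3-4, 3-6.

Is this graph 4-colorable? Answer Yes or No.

The chromatic number is 4. 1, 2, 3, 4 are mutually adjacent (a clique of size 4), so at least 4 colors are needed.
4 colors suffice: 0=blue, 1=green, 2=yellow, 3=blue, 4=red, 5=red, 6=red.
That is already a proper 4-coloring.

Yes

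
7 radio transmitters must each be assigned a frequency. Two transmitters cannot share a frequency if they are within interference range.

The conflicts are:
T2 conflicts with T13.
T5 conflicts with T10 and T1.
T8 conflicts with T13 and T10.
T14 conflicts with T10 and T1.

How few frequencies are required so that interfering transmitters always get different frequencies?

2

T8 and T13 conflict, so at least 2 frequencies are needed.
2 frequencies suffice: frequency 1 → {T13, T10, T1}; frequency 2 → {T2, T5, T8, T14}. No two conflicting transmitters share a frequency.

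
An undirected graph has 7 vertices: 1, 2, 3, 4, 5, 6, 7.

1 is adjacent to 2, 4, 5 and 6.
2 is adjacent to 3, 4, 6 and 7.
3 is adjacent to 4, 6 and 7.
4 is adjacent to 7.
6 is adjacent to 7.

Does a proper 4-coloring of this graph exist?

The chromatic number is 4. 2, 3, 4, 7 form a clique, so at least 4 colors are needed.
4 colors suffice: color red → {2, 5}; color blue → {4, 6}; color green → {1, 3}; color yellow → {7}.
That is already a proper 4-coloring.

Yes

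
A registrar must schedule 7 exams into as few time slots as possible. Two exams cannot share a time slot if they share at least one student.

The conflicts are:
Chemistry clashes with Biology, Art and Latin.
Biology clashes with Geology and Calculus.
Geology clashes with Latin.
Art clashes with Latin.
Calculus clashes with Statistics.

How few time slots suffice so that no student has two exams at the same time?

Chemistry, Art, Latin all conflict with each other, so at least 3 time slots are needed.
3 time slots suffice: Chemistry=1, Biology=2, Geology=1, Art=3, Calculus=1, Statistics=2, Latin=2. No two conflicting exams share a time slot.

3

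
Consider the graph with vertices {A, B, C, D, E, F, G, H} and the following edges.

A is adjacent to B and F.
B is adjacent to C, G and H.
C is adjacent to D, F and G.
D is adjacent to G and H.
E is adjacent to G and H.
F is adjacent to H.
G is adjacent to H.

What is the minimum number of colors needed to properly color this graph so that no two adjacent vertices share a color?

C, D, G are mutually adjacent, so at least 3 colors are needed.
3 colors suffice: color 1 → {F, G}; color 2 → {A, C, H}; color 3 → {B, D, E}. No two adjacent vertices share a color.

3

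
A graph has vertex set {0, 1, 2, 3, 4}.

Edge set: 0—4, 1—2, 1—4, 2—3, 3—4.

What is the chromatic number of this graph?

2 and 3 are adjacent, so at least 2 colors are needed.
2 colors suffice: color a → {2, 4}; color b → {0, 1, 3}. Every edge joins two different colors.

2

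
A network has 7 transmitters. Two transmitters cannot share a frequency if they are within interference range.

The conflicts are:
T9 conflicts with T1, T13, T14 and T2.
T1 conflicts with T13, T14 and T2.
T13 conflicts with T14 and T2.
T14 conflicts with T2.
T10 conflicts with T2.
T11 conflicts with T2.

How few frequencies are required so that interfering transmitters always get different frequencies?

5

T9, T1, T13, T14, T2 all conflict with each other, so at least 5 frequencies are needed.
5 frequencies suffice: frequency 1 → {T2}; frequency 2 → {T14, T10, T11}; frequency 3 → {T13}; frequency 4 → {T1}; frequency 5 → {T9}. Every pair that conflicts lands in different frequencies.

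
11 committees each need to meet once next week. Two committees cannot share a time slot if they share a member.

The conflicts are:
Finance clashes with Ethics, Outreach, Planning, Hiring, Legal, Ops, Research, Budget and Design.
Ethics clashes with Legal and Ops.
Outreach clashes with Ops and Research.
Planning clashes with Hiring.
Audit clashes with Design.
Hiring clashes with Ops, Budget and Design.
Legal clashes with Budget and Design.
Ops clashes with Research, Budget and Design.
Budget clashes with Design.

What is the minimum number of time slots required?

Finance, Hiring, Ops, Budget, Design are mutually in conflict, so at least 5 time slots are needed.
A valid assignment using 5 time slots: Finance=1, Ethics=3, Outreach=3, Planning=2, Audit=1, Hiring=4, Legal=2, Ops=2, Research=4, Budget=5, Design=3. No two conflicting committees share a time slot.

5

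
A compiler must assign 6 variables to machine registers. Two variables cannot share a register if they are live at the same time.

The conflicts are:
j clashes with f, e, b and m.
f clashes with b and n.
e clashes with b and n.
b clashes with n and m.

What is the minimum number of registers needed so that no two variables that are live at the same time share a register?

f, b, n pairwise conflict, so at least 3 registers are needed.
3 registers suffice: register 1 → {b}; register 2 → {j, n}; register 3 → {f, e, m}. Every pair that conflicts lands in different registers.

3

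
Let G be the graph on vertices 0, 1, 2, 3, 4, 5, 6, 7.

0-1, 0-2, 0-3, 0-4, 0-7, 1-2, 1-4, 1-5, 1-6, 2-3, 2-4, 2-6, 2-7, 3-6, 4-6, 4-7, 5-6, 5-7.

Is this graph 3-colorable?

No

0, 2, 4, 7 are pairwise adjacent (a clique of size 4), so at least 4 colors are needed.
So 3 colors are not enough.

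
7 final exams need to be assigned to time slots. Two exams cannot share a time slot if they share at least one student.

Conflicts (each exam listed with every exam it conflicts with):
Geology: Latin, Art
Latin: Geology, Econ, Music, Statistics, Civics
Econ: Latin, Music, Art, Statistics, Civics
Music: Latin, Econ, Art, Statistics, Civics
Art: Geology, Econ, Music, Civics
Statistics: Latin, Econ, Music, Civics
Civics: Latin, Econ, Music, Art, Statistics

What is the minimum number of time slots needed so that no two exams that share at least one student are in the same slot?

Latin, Econ, Music, Statistics, Civics are mutually in conflict, so at least 5 time slots are needed.
5 time slots suffice: time slot 1 → {Geology, Music}; time slot 2 → {Latin, Art}; time slot 3 → {Econ}; time slot 4 → {Civics}; time slot 5 → {Statistics}. Every pair that conflicts lands in different time slots.

5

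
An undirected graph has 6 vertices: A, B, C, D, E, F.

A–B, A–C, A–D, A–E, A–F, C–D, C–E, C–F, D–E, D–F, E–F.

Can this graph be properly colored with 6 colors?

Yes

The chromatic number is 5. A, C, D, E, F are pairwise adjacent (a clique of size 5), so at least 5 colors are needed.
5 colors suffice: color 1 → {A}; color 2 → {B, F}; color 3 → {C}; color 4 → {E}; color 5 → {D}.
Since 6 ≥ 5, a proper 6-coloring certainly exists.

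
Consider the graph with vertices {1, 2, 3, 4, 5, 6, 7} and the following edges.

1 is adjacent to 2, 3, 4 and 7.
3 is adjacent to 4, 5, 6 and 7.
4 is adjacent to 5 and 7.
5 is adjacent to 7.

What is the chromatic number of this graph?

4

1, 3, 4, 7 form a clique, so at least 4 colors are needed.
A valid assignment using 4 colors: 1=c, 2=a, 3=a, 4=d, 5=c, 6=b, 7=b. Every edge joins two different colors.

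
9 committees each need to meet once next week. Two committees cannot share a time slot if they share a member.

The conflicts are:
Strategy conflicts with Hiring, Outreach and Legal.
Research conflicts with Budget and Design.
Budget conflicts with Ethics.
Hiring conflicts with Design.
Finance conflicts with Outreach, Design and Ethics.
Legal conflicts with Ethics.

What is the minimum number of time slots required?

The cycle Finance-Design-Hiring-Strategy-Outreach-Finance has odd length 5, so it cannot be 2-colored; at least 3 time slots are needed.
3 time slots suffice: time slot 1 → {Strategy, Design, Ethics}; time slot 2 → {Research, Hiring, Finance, Legal}; time slot 3 → {Budget, Outreach}. Every pair that conflicts lands in different time slots.

3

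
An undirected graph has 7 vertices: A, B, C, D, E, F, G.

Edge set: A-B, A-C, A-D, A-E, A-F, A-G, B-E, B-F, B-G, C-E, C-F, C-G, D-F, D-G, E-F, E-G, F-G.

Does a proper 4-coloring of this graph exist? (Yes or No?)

No

A, C, E, F, G are mutually adjacent (a clique of size 5), so at least 5 colors are needed.
So 4 colors are not enough.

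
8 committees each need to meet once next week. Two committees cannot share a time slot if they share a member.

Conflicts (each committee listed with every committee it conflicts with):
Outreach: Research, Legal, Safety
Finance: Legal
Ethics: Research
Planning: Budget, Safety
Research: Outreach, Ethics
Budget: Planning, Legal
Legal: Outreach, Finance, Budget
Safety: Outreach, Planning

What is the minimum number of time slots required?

The cycle Budget-Legal-Outreach-Safety-Planning-Budget has odd length 5, so it cannot be 2-colored; at least 3 time slots are needed.
A valid assignment using 3 time slots: Outreach=1, Finance=1, Ethics=1, Planning=1, Research=2, Budget=3, Legal=2, Safety=2. Each listed conflict is separated.

3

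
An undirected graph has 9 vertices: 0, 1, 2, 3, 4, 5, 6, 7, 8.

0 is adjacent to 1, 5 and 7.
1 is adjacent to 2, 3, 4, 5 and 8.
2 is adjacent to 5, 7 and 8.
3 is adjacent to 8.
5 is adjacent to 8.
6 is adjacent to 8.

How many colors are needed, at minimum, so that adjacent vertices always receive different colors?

1, 2, 5, 8 form a clique, so at least 4 colors are needed.
4 colors suffice: 0=b, 1=a, 2=d, 3=c, 4=b, 5=c, 6=a, 7=a, 8=b. No two adjacent vertices share a color.

4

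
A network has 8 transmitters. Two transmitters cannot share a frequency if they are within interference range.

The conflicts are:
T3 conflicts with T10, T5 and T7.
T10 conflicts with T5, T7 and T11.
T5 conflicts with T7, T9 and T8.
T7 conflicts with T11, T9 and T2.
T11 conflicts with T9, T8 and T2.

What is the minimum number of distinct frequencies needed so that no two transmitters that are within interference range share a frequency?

T3, T10, T5, T7 pairwise conflict, so at least 4 frequencies are needed.
4 frequencies suffice: frequency 1 → {T7, T8}; frequency 2 → {T5, T11}; frequency 3 → {T10, T9, T2}; frequency 4 → {T3}. No two conflicting transmitters share a frequency.

4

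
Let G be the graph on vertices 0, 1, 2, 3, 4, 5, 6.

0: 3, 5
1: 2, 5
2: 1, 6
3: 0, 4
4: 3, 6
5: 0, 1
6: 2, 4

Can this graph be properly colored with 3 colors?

The chromatic number is 3. The cycle 4-6-2-1-5-0-3-4 has odd length 7, so it cannot be 2-colored; at least 3 colors are needed.
One proper 3-coloring: 0=a, 1=a, 2=c, 3=b, 4=a, 5=b, 6=b.
That is already a proper 3-coloring.

Yes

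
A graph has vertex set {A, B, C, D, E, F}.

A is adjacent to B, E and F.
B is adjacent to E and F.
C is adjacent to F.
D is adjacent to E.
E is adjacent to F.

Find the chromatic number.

4

A, B, E, F are mutually adjacent (a clique of size 4), so at least 4 colors are needed.
4 colors suffice: color red → {C, E}; color blue → {D, F}; color green → {A}; color yellow → {B}. Every edge joins two different colors.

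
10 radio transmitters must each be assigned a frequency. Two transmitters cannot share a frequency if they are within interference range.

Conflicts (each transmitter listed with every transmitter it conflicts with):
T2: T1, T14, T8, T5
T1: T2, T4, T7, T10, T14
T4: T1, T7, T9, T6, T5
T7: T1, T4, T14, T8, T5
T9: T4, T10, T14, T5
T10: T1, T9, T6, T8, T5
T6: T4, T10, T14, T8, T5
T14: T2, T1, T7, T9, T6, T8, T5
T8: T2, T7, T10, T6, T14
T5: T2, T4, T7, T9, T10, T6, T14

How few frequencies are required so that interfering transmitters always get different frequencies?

T2, T14, T8 all conflict with each other, so at least 3 frequencies are needed.
3 frequencies suffice: frequency 1 → {T1, T8, T5}; frequency 2 → {T4, T10, T14}; frequency 3 → {T2, T7, T9, T6}. Every pair that conflicts lands in different frequencies.

3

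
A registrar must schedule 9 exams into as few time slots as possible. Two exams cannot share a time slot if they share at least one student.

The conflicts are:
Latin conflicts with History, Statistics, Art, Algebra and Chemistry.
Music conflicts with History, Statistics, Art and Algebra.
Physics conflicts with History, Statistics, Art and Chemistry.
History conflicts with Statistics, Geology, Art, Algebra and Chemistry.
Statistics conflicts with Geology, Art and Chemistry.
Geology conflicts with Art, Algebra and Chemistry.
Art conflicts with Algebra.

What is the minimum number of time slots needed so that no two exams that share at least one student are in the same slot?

History, Geology, Art, Algebra pairwise conflict, so at least 4 time slots are needed.
Using 4 time slots: Latin=4, Music=4, Physics=4, History=1, Statistics=2, Geology=4, Art=3, Algebra=2, Chemistry=3. Every pair that conflicts lands in different time slots.

4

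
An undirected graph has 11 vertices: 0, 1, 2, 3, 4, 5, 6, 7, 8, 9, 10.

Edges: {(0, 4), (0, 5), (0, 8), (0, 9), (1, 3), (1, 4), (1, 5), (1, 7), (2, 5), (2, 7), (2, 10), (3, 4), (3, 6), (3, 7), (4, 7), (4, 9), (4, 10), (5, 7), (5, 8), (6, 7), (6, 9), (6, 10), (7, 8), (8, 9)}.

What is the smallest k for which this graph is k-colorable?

4

1, 3, 4, 7 are mutually adjacent (a clique of size 4), so at least 4 colors are needed.
One proper 4-coloring: 0=red, 1=green, 2=green, 3=yellow, 4=blue, 5=blue, 6=blue, 7=red, 8=yellow, 9=green, 10=red. Each edge has distinct colors on its endpoints.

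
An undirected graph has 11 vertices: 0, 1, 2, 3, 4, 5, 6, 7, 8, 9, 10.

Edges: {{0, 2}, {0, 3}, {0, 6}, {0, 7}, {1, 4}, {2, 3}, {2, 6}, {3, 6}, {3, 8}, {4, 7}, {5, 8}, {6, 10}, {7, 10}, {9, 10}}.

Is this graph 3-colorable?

No

0, 2, 3, 6 are pairwise adjacent (a clique of size 4), so at least 4 colors are needed.
So 3 colors are not enough.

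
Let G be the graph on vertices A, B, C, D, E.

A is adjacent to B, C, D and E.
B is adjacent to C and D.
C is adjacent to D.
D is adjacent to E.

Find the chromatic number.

A, B, C, D are mutually adjacent (a clique of size 4), so at least 4 colors are needed.
4 colors suffice: color 1 → {D}; color 2 → {A}; color 3 → {C, E}; color 4 → {B}. Each edge has distinct colors on its endpoints.

4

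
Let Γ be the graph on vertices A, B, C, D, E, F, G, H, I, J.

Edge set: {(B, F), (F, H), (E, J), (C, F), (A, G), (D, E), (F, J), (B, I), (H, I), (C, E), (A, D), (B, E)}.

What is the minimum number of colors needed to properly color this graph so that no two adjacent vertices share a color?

E and J are adjacent, so at least 2 colors are needed.
2 colors suffice: A=1, B=2, C=2, D=2, E=1, F=1, G=2, H=2, I=1, J=2. Each edge has distinct colors on its endpoints.

2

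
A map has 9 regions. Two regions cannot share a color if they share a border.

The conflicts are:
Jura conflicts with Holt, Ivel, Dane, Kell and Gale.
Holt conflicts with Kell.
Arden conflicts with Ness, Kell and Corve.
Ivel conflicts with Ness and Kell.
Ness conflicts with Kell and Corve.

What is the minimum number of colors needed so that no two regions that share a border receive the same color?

3

Jura, Holt, Kell pairwise conflict, so at least 3 colors are needed.
One proper 3-coloring: Jura=2, Holt=3, Arden=3, Ivel=3, Dane=1, Ness=2, Kell=1, Gale=1, Corve=1. No two conflicting regions share a color.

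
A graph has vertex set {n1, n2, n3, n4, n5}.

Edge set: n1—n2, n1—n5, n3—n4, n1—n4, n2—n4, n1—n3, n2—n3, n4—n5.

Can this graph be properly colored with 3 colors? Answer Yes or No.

n1, n2, n3, n4 are pairwise adjacent (a clique of size 4), so at least 4 colors are needed.
So 3 colors are not enough.

No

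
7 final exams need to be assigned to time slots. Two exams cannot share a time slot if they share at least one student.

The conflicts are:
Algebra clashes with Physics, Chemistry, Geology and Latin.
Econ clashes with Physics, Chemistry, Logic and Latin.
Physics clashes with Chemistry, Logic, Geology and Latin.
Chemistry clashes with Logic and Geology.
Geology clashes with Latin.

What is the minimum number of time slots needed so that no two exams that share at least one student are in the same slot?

Algebra, Physics, Geology, Latin all conflict with each other, so at least 4 time slots are needed.
4 time slots suffice: time slot 1 → {Physics}; time slot 2 → {Chemistry, Latin}; time slot 3 → {Econ, Geology}; time slot 4 → {Algebra, Logic}. Every pair that conflicts lands in different time slots.

4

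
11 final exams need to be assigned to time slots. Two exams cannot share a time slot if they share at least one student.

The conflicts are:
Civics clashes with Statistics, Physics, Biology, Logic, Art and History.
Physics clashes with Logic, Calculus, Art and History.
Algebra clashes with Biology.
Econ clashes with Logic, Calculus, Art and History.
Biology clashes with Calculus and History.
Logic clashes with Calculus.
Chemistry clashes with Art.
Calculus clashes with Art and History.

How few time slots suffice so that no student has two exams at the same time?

Econ, Calculus, Art all conflict with each other, so at least 3 time slots are needed.
3 time slots suffice: time slot 1 → {Civics, Algebra, Chemistry, Calculus}; time slot 2 → {Statistics, Logic, Art, History}; time slot 3 → {Physics, Econ, Biology}. No two conflicting exams share a time slot.

3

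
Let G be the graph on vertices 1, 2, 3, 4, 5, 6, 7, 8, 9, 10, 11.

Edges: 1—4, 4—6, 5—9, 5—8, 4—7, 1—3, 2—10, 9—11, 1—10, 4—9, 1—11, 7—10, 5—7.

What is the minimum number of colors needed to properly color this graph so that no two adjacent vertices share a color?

1 and 3 are adjacent, so at least 2 colors are needed.
2 colors suffice: 1=a, 2=a, 3=b, 4=b, 5=b, 6=a, 7=a, 8=a, 9=a, 10=b, 11=b. No two adjacent vertices share a color.

2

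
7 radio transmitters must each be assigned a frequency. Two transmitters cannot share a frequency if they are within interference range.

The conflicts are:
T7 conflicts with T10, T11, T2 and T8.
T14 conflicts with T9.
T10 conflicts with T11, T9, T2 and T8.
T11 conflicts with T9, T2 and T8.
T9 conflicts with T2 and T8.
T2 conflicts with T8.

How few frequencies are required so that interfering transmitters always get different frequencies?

5

T7, T10, T11, T2, T8 all conflict with each other, so at least 5 frequencies are needed.
A valid assignment using 5 frequencies: T7=5, T14=1, T10=1, T11=2, T9=5, T2=3, T8=4. Every pair that conflicts lands in different frequencies.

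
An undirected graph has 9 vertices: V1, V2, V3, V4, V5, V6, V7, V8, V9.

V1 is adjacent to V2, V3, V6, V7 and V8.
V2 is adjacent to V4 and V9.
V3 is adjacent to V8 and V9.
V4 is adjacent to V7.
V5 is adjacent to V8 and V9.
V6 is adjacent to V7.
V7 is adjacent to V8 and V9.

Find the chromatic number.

V1, V3, V8 form a triangle, so at least 3 colors are needed.
3 colors suffice: V1=B, V2=R, V3=R, V4=B, V5=R, V6=G, V7=R, V8=G, V9=B. Every edge joins two different colors.

3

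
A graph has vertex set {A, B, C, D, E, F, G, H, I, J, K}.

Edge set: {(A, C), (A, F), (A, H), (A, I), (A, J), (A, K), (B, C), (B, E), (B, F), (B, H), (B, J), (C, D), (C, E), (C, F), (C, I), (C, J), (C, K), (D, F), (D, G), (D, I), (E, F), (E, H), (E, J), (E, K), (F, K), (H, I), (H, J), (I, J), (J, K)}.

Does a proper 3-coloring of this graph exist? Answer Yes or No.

B, E, H, J are pairwise adjacent (a clique of size 4), so at least 4 colors are needed.
So 3 colors are not enough.

No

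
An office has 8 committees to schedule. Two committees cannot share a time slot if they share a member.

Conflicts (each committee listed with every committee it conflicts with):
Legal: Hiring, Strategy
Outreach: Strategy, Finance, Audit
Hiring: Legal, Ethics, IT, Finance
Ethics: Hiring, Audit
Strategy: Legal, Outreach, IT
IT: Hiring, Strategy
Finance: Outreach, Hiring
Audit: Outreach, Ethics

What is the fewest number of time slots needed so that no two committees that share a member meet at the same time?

3

The cycle Finance-Hiring-Legal-Strategy-Outreach-Finance has odd length 5, so it cannot be 2-colored; at least 3 time slots are needed.
3 time slots suffice: Legal=3, Outreach=1, Hiring=1, Ethics=2, Strategy=2, IT=3, Finance=2, Audit=3. Each listed conflict is separated.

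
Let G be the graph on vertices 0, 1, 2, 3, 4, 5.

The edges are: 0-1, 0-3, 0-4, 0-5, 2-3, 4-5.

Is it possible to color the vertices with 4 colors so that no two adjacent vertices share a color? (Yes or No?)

The chromatic number is 3. 0, 4, 5 form a triangle, so at least 3 colors are needed.
3 colors suffice: 0=a, 1=b, 2=a, 3=b, 4=c, 5=b.
Since 4 ≥ 3, a proper 4-coloring certainly exists.

Yes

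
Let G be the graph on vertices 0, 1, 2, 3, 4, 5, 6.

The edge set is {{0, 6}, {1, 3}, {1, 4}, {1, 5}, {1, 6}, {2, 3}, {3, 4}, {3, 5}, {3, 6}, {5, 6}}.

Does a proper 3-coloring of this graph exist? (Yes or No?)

No

1, 3, 5, 6 are pairwise adjacent (a clique of size 4), so at least 4 colors are needed.
So 3 colors are not enough.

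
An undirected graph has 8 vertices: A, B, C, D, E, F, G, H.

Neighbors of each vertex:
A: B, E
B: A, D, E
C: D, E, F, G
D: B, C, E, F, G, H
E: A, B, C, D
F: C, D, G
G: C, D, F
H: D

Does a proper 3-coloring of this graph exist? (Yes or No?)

No

C, D, F, G form a clique, so at least 4 colors are needed.
So 3 colors are not enough.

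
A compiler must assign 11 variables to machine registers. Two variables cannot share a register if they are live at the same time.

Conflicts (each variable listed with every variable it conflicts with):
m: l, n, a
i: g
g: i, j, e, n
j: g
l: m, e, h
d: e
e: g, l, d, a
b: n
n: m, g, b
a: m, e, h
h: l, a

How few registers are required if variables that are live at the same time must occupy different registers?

3

The cycle m-a-e-g-n-m has odd length 5, so it cannot be 2-colored; at least 3 registers are needed.
3 registers suffice: m=3, i=1, g=2, j=1, l=2, d=2, e=1, b=2, n=1, a=2, h=1. No two conflicting variables share a register.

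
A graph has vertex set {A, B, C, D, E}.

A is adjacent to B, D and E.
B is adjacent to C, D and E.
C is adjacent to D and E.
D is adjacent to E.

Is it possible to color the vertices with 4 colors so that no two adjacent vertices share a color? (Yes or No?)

The chromatic number is 4. A, B, D, E are mutually adjacent (a clique of size 4), so at least 4 colors are needed.
One proper 4-coloring: A=4, B=2, C=4, D=3, E=1.
That is already a proper 4-coloring.

Yes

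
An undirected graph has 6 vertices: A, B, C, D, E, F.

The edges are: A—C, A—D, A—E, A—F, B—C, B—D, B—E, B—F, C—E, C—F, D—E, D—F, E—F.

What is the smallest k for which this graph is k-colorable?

B, D, E, F are pairwise adjacent (a clique of size 4), so at least 4 colors are needed.
4 colors suffice: A=4, B=4, C=3, D=3, E=2, F=1. No two adjacent vertices share a color.

4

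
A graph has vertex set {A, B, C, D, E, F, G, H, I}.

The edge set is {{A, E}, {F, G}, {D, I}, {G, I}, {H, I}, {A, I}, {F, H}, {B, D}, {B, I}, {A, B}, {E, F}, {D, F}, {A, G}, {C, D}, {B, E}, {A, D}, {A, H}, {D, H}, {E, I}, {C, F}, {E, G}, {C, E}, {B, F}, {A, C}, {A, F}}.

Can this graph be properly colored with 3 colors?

No

A, E, G, I are pairwise adjacent (a clique of size 4), so at least 4 colors are needed.
So 3 colors are not enough.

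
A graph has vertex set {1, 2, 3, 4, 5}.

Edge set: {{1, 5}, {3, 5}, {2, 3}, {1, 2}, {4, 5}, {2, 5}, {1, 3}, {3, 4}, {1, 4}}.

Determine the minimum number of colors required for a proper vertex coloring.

1, 3, 4, 5 are pairwise adjacent (a clique of size 4), so at least 4 colors are needed.
4 colors suffice: 1=b, 2=d, 3=c, 4=d, 5=a. No two adjacent vertices share a color.

4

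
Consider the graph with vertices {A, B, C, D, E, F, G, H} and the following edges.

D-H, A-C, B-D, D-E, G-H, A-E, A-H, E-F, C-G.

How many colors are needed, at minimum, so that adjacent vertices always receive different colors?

A and H are adjacent, so at least 2 colors are needed.
A valid assignment using 2 colors: A=1, B=2, C=2, D=1, E=2, F=1, G=1, H=2. Every edge joins two different colors.

2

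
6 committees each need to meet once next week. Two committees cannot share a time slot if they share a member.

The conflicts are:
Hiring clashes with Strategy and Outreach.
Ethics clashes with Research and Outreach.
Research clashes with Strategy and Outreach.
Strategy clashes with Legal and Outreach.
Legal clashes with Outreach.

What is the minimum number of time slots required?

3

Ethics, Research, Outreach are mutually in conflict, so at least 3 time slots are needed.
3 time slots suffice: time slot 1 → {Outreach}; time slot 2 → {Ethics, Strategy}; time slot 3 → {Hiring, Research, Legal}. Each listed conflict is separated.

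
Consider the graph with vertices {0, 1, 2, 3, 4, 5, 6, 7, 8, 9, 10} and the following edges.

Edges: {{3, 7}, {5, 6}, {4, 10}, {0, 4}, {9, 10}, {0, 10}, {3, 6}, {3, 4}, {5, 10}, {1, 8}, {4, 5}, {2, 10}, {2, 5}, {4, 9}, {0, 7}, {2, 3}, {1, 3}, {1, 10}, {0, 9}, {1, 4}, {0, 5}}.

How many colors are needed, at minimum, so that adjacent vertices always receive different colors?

0, 4, 9, 10 are pairwise adjacent (a clique of size 4), so at least 4 colors are needed.
A valid assignment using 4 colors: 0=c, 1=c, 2=a, 3=b, 4=a, 5=d, 6=a, 7=a, 8=a, 9=d, 10=b. Every edge joins two different colors.

4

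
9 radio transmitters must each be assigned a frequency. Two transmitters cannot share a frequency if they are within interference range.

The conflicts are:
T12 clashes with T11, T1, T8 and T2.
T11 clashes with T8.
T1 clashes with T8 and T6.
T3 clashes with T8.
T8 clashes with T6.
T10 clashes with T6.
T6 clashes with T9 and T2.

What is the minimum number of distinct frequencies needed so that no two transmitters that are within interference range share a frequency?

3

T1, T8, T6 all conflict with each other, so at least 3 frequencies are needed.
3 frequencies suffice: frequency 1 → {T12, T3, T6}; frequency 2 → {T8, T10, T9, T2}; frequency 3 → {T11, T1}. Each listed conflict is separated.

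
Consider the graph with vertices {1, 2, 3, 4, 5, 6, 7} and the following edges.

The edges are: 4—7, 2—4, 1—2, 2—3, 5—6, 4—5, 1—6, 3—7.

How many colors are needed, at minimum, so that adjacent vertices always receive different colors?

The cycle 4-2-1-6-5-4 has odd length 5, so it cannot be 2-colored; at least 3 colors are needed.
A valid assignment using 3 colors: 1=b, 2=a, 3=b, 4=b, 5=c, 6=a, 7=a. Every edge joins two different colors.

3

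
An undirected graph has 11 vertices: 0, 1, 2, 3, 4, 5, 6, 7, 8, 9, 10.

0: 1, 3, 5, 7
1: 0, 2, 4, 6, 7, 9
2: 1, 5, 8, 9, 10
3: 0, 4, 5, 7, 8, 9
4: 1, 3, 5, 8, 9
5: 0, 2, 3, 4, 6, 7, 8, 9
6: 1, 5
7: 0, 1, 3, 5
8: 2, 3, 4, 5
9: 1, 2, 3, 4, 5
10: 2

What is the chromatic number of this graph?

4

3, 4, 5, 9 form a clique, so at least 4 colors are needed.
A valid assignment using 4 colors: 0=c, 1=a, 2=b, 3=b, 4=d, 5=a, 6=b, 7=d, 8=c, 9=c, 10=a. Each edge has distinct colors on its endpoints.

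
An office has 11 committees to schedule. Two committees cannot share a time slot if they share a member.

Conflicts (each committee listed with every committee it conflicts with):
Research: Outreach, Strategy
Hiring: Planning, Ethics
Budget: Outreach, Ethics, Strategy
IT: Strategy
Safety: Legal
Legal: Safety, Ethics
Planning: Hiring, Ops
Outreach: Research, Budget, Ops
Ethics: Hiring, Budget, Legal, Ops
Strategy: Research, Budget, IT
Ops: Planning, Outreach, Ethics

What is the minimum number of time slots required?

Budget and Ethics conflict, so at least 2 time slots are needed.
Using 2 time slots: Research=2, Hiring=2, Budget=2, IT=2, Safety=1, Legal=2, Planning=1, Outreach=1, Ethics=1, Strategy=1, Ops=2. No two conflicting committees share a time slot.

2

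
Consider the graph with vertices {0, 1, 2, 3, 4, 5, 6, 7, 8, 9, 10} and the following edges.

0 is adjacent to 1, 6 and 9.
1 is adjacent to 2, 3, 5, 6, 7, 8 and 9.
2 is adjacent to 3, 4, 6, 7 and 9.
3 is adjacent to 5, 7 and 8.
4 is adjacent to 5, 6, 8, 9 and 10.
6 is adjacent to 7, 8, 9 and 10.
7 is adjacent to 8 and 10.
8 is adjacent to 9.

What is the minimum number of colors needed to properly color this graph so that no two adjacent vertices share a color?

1, 6, 7, 8 are mutually adjacent (a clique of size 4), so at least 4 colors are needed.
4 colors suffice: color red → {1, 4}; color blue → {3, 6}; color green → {5, 7, 9}; color yellow → {0, 2, 8, 10}. Every edge joins two different colors.

4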